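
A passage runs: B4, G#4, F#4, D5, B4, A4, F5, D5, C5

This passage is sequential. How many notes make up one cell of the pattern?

9 notes total. Splitting into 3 groups of 3:
B4 G#4 F#4 | D5 B4 A4 | F5 D5 C5
Each cell is the previous one up a 3rd — so the unit is 3 notes.

3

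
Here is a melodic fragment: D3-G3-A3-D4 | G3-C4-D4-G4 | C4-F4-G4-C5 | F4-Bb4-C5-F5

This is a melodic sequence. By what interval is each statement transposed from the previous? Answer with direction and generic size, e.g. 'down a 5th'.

up a 4th

Taking 4-note groups, the heads are D3, G3, C4, F4: the pattern moves up a 4th.
From D3 to G3: up a 4th.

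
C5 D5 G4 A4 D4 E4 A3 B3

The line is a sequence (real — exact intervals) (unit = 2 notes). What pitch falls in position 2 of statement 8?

D#2

The unit is 2 notes. Position-2 pitches of the 4 shown cells: D5, A4, E4, B3.
Extending down a 4th: F#3 → C#3 → G#2 → D#2.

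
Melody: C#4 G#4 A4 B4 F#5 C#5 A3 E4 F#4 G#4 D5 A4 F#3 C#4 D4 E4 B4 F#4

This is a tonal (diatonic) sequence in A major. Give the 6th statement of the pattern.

G#2 D3 E3 F#3 C#4 G#3

The 6-note cells begin on C#4, A3, F#3 — each down a 3rd from the last.
Extending down a 3rd: D3 → B2 → G#2.
From G#2 the diatonic shape gives G#2 D3 E3 F#3 C#4 G#3.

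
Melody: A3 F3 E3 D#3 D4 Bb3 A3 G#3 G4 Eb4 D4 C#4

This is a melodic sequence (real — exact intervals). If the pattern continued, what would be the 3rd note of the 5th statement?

The unit is 4 notes. Position-3 pitches of the 3 shown cells: E3, A3, D4.
Extending up a 4th: G4 → C5.

C5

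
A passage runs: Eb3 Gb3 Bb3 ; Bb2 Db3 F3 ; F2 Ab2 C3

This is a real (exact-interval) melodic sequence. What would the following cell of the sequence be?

C2 Eb2 G2

With a 3-note motive the entries are Eb3, Bb2, F2, each down a 4th from the previous.
From C2 the exact shape gives C2 Eb2 G2.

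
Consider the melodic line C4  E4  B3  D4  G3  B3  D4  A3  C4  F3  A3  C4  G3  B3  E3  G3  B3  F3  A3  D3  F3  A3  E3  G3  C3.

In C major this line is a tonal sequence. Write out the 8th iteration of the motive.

C3 E3 B2 D3 G2

The 5-note cells begin on C4, B3, A3, G3, F3 — each down a 2nd from the last.
Continuing the starts: E3 → D3 → C3.
Statement 8 starts on C3 and keeps the same diatonic contour: C3 E3 B2 D3 G2.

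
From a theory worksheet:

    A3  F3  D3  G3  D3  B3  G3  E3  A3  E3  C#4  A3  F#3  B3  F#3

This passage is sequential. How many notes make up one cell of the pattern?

There are 15 notes; a 5-note unit gives 3 cells:
A3 F3 D3 G3 D3 | B3 G3 E3 A3 E3 | C#4 A3 F#3 B3 F#3
Each cell is the previous one up a 2nd — so the unit is 5 notes.

5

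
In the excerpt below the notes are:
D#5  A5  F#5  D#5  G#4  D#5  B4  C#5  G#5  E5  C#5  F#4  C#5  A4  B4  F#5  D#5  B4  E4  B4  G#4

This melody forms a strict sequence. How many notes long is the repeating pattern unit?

Try groups of 7 (3 cells in 21 notes):
D#5 A5 F#5 D#5 G#4 D#5 B4 | C#5 G#5 E5 C#5 F#4 C#5 A4 | B4 F#5 D#5 B4 E4 B4 G#4
Each cell is the previous one down a 2nd — so the unit is 7 notes.

7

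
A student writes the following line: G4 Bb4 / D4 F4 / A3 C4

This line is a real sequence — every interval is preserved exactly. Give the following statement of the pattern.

Taking 2-note groups, the heads are G4, D4, A3: the pattern moves down a 4th.
Statement 4 starts on E3 and keeps the same exact contour: E3 G3.

E3 G3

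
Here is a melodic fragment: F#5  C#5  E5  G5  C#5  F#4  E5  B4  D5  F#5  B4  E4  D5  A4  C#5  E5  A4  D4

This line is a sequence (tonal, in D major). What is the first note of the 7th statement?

G4

The 6-note cells begin on F#5, E5, D5 — each down a 2nd from the last.
Extending the heads down a 2nd: C#5 → B4 → A4 → G4.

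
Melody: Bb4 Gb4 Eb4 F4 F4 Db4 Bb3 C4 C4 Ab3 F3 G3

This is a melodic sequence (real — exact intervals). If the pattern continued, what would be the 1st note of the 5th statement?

D3

Grouping in 4s, the 1st note of each cell is Bb4, F4, C4.
Each moves down a 4th. Continuing: G3 → D3.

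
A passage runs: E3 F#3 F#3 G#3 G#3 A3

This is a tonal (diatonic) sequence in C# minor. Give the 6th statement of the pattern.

The 2-note cells begin on E3, F#3, G#3 — each up a 2nd from the last.
Carrying on: A3 → B3 → C#4.
Statement 6 starts on C#4 and keeps the same diatonic contour: C#4 D#4.

C#4 D#4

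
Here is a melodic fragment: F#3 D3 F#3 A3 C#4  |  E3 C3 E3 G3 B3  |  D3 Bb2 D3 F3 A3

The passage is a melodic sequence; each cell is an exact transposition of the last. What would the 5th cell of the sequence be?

Bb2 Gb2 Bb2 Db3 F3

Taking 5-note groups, the heads are F#3, E3, D3: the pattern moves down a 2nd.
Extending down a 2nd: C3 → Bb2.
So cell 5 is Bb2 Gb2 Bb2 Db3 F3.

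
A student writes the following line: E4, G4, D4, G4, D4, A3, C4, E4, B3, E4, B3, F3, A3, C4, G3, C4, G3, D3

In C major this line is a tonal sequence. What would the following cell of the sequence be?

The 6-note cells begin on E4, C4, A3 — each down a 3rd from the last.
So cell 4 is F3 A3 E3 A3 E3 B2.

F3 A3 E3 A3 E3 B2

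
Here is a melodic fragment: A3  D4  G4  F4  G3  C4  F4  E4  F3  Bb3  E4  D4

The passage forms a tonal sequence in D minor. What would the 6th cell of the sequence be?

Taking 4-note groups, the heads are A3, G3, F3: the pattern moves down a 2nd.
Carrying on: E3 → D3 → C3.
Statement 6 starts on C3 and keeps the same diatonic contour: C3 F3 Bb3 A3.

C3 F3 Bb3 A3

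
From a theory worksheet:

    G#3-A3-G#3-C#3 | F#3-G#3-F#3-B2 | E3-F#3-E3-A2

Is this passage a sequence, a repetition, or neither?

Each 4-note cell is the previous one transposed down a 2nd.

sequence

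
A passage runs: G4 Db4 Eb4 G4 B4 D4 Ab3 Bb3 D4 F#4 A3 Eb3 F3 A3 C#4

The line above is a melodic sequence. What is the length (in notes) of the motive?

5

Try groups of 5 (3 cells in 15 notes):
G4 Db4 Eb4 G4 B4 | D4 Ab3 Bb3 D4 F#4 | A3 Eb3 F3 A3 C#4
Each cell is the previous one down a 4th — so the unit is 5 notes.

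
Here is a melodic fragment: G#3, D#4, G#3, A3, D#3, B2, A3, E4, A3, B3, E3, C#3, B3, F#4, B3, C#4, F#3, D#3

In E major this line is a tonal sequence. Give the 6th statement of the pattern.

E4 B4 E4 F#4 B3 G#3

The 6-note cells begin on G#3, A3, B3 — each up a 2nd from the last.
Extending up a 2nd: C#4 → D#4 → E4.
Statement 6 starts on E4 and keeps the same diatonic contour: E4 B4 E4 F#4 B3 G#3.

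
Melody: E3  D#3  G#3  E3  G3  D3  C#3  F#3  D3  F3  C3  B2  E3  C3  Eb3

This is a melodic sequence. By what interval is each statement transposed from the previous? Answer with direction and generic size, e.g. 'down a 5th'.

down a 2nd

Unit = 5 notes; the statements start on E3, D3, C3, moving down a 2nd each time.
E3 to D3 is down a 2nd.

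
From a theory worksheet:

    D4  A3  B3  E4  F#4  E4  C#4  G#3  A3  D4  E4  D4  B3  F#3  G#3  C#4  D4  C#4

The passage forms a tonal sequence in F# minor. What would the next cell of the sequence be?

A3 E3 F#3 B3 C#4 B3

Taking 6-note groups, the heads are D4, C#4, B3: the pattern moves down a 2nd.
So cell 4 is A3 E3 F#3 B3 C#4 B3.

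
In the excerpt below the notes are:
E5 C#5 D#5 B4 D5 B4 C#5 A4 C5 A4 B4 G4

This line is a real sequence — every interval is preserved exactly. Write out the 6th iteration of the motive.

Unit = 4 notes; the statements start on E5, D5, C5, moving down a 2nd each time.
Extending down a 2nd: Bb4 → Ab4 → Gb4.
From Gb4 the exact shape gives Gb4 Eb4 F4 Db4.

Gb4 Eb4 F4 Db4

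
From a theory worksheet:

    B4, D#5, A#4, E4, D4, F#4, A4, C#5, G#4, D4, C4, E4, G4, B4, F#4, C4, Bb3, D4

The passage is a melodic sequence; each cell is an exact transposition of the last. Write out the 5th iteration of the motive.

Eb4 G4 D4 Ab3 Gb3 Bb3

With a 6-note motive the entries are B4, A4, G4, each down a 2nd from the previous.
Extending down a 2nd: F4 → Eb4.
So cell 5 is Eb4 G4 D4 Ab3 Gb3 Bb3.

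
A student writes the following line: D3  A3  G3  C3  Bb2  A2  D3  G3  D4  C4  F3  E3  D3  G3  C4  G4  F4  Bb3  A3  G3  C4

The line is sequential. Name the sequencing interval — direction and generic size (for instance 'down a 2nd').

With a 7-note motive the entries are D3, G3, C4, each up a 4th from the previous.
D3 to G3 is up a 4th.

up a 4th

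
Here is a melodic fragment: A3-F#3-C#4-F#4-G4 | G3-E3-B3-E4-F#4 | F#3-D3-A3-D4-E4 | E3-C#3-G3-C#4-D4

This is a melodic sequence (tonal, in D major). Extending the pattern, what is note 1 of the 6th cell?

C#3

With 5-note cells, note 1 of each statement runs A3, G3, F#3, E3.
Carrying that down a 2nd forward: D3 → C#3.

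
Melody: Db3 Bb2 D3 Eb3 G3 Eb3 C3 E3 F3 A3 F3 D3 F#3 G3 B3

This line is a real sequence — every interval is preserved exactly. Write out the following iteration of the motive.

G3 E3 G#3 A3 C#4

With a 5-note motive the entries are Db3, Eb3, F3, each up a 2nd from the previous.
So cell 4 is G3 E3 G#3 A3 C#4.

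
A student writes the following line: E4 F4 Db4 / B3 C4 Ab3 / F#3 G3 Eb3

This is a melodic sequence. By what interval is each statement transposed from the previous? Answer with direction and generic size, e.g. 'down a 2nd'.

Unit = 3 notes; the statements start on E4, B3, F#3, moving down a 4th each time.
E4 to B3 is down a 4th.

down a 4th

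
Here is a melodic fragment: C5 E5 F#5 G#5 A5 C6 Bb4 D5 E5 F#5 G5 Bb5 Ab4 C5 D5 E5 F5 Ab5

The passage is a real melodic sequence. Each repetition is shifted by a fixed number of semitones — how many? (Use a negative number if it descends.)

Unit = 6 notes; the statements start on C5, Bb4, Ab4, moving down a 2nd each time.
C5 to Bb4 spans -2 semitones.

-2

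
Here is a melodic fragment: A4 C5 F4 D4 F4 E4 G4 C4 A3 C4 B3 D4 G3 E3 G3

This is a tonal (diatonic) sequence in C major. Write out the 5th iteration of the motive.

The 5-note cells begin on A4, E4, B3 — each down a 4th from the last.
Extending down a 4th: F3 → C3.
Statement 5 starts on C3 and keeps the same diatonic contour: C3 E3 A2 F2 A2.

C3 E3 A2 F2 A2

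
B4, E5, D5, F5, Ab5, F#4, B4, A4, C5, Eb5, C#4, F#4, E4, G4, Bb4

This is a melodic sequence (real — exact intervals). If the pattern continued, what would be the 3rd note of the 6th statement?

C#3

With 5-note cells, note 3 of each statement runs D5, A4, E4.
Each moves down a 4th. Continuing: B3 → F#3 → C#3.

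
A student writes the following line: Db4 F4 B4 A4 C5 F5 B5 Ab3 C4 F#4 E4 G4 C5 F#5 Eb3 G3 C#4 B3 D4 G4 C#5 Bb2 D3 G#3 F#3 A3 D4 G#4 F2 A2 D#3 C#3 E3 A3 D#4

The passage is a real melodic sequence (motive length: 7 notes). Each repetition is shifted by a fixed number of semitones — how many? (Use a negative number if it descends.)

Taking 7-note groups, the heads are Db4, Ab3, Eb3, Bb2, F2: the pattern moves down a 4th.
Counting half-steps from Db4 to Ab3: -5.

-5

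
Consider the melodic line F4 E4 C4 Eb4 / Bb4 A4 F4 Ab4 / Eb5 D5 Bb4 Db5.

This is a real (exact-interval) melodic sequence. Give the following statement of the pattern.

The 4-note cells begin on F4, Bb4, Eb5 — each up a 4th from the last.
Statement 4 starts on Ab5 and keeps the same exact contour: Ab5 G5 Eb5 Gb5.

Ab5 G5 Eb5 Gb5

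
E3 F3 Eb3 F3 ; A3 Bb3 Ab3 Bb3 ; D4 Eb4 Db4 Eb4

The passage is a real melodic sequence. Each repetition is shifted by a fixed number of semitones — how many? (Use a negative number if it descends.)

The 4-note cells begin on E3, A3, D4 — each up a 4th from the last.
E3 to A3 spans +5 semitones.

5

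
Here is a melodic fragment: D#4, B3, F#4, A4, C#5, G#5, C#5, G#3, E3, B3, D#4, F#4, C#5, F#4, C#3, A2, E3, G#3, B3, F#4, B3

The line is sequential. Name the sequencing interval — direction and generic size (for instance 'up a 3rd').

down a 5th

Taking 7-note groups, the heads are D#4, G#3, C#3: the pattern moves down a 5th.
From D#4 to G#3: down a 5th.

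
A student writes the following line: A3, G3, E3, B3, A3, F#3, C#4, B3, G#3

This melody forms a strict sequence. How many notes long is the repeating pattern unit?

9 notes total. Splitting into 3 groups of 3:
A3 G3 E3 | B3 A3 F#3 | C#4 B3 G#3
Every group is a transposition up a 2nd of the one before; no shorter unit works.

3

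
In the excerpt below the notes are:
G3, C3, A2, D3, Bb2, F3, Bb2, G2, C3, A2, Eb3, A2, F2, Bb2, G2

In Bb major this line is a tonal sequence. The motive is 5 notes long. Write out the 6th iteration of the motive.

Taking 5-note groups, the heads are G3, F3, Eb3: the pattern moves down a 2nd.
Continuing the starts: D3 → C3 → Bb2.
So cell 6 is Bb2 Eb2 C2 F2 D2.

Bb2 Eb2 C2 F2 D2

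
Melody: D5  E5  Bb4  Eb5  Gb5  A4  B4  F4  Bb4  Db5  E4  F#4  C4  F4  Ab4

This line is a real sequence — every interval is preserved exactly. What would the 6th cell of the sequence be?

With a 5-note motive the entries are D5, A4, E4, each down a 4th from the previous.
Continuing the starts: B3 → F#3 → C#3.
Statement 6 starts on C#3 and keeps the same exact contour: C#3 D#3 A2 D3 F3.

C#3 D#3 A2 D3 F3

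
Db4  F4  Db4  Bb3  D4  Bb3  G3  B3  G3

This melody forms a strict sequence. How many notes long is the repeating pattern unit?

Try groups of 3 (3 cells in 9 notes):
Db4 F4 Db4 | Bb3 D4 Bb3 | G3 B3 G3
Each cell is the previous one down a 3rd — so the unit is 3 notes.

3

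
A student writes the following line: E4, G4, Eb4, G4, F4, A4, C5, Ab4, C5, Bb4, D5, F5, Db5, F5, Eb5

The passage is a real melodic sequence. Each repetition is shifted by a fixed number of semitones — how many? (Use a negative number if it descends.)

With a 5-note motive the entries are E4, A4, D5, each up a 4th from the previous.
E4 to A4 spans +5 semitones.

5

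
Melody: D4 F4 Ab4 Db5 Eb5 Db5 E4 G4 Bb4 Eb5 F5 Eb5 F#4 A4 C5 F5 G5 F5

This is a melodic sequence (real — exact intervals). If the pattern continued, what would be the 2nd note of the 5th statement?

C#5

With 6-note cells, note 2 of each statement runs F4, G4, A4.
Each moves up a 2nd. Continuing: B4 → C#5.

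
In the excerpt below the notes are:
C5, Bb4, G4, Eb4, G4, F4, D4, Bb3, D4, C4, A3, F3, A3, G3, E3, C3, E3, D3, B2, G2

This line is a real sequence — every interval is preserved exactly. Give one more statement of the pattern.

The 4-note cells begin on C5, G4, D4, A3, E3 — each down a 4th from the last.
Statement 6 starts on B2 and keeps the same exact contour: B2 A2 F#2 D2.

B2 A2 F#2 D2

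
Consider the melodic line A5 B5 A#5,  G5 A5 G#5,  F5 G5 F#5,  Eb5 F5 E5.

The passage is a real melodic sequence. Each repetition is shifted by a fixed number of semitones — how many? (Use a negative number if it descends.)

With a 3-note motive the entries are A5, G5, F5, Eb5, each down a 2nd from the previous.
A5 to G5 spans -2 semitones.

-2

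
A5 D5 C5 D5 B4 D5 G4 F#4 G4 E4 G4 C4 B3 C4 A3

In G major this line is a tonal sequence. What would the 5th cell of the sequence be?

F#3 B2 A2 B2 G2

Unit = 5 notes; the statements start on A5, D5, G4, moving down a 5th each time.
Carrying on: C4 → F#3.
Statement 5 starts on F#3 and keeps the same diatonic contour: F#3 B2 A2 B2 G2.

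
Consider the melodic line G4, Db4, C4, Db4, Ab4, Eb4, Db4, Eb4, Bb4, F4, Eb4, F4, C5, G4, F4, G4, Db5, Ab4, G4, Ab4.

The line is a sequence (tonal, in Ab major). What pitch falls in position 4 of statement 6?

Bb4

The unit is 4 notes. Position-4 pitches of the 5 shown cells: Db4, Eb4, F4, G4, Ab4.
From Ab4, up a 2nd gives Bb4.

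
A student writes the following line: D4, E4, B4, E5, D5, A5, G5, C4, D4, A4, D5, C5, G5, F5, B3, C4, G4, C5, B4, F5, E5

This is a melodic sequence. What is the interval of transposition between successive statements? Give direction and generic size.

The 7-note cells begin on D4, C4, B3 — each down a 2nd from the last.
D4 to C4 is down a 2nd.

down a 2nd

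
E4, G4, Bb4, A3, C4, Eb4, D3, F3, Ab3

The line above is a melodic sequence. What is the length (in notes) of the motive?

9 notes total. Splitting into 3 groups of 3:
E4 G4 Bb4 | A3 C4 Eb4 | D3 F3 Ab3
Each cell is the previous one down a 5th — so the unit is 3 notes.

3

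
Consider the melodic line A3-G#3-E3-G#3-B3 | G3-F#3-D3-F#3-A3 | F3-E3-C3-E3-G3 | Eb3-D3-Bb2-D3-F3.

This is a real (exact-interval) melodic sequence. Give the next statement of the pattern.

Unit = 5 notes; the statements start on A3, G3, F3, Eb3, moving down a 2nd each time.
So cell 5 is Db3 C3 Ab2 C3 Eb3.

Db3 C3 Ab2 C3 Eb3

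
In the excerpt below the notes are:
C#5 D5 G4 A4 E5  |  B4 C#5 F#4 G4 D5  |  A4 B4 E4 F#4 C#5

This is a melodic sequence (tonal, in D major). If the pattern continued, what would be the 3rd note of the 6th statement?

With 5-note cells, note 3 of each statement runs G4, F#4, E4.
Carrying that down a 2nd forward: D4 → C#4 → B3.

B3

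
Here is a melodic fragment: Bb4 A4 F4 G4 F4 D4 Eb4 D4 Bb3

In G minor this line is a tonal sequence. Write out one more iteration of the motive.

The 3-note cells begin on Bb4, G4, Eb4 — each down a 3rd from the last.
From C4 the diatonic shape gives C4 Bb3 G3.

C4 Bb3 G3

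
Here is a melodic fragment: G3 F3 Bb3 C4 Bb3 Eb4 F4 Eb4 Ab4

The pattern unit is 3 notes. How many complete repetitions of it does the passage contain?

9 notes in groups of 3 gives 9/3 = 3 statements.
Starts: G3, C4, F4 — each up a 4th.

3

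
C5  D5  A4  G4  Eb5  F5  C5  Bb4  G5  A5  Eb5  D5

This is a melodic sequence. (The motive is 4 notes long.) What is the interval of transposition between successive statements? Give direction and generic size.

With a 4-note motive the entries are C5, Eb5, G5, each up a 3rd from the previous.
C5 to Eb5 is up a 3rd.

up a 3rd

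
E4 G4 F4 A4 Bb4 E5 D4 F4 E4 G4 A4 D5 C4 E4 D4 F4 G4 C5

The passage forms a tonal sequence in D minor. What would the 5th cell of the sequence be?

Unit = 6 notes; the statements start on E4, D4, C4, moving down a 2nd each time.
Carrying on: Bb3 → A3.
Statement 5 starts on A3 and keeps the same diatonic contour: A3 C4 Bb3 D4 E4 A4.

A3 C4 Bb3 D4 E4 A4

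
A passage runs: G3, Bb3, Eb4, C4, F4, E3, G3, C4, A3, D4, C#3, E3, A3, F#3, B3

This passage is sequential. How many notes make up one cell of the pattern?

5

There are 15 notes; a 5-note unit gives 3 cells:
G3 Bb3 Eb4 C4 F4 | E3 G3 C4 A3 D4 | C#3 E3 A3 F#3 B3
That's a consistent down a 3rd shift per cell, and no other grouping gives one.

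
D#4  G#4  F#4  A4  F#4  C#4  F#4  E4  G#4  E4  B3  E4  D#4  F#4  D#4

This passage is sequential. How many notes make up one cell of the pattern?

5

15 notes total. Splitting into 3 groups of 5:
D#4 G#4 F#4 A4 F#4 | C#4 F#4 E4 G#4 E4 | B3 E4 D#4 F#4 D#4
That's a consistent down a 2nd shift per cell, and no other grouping gives one.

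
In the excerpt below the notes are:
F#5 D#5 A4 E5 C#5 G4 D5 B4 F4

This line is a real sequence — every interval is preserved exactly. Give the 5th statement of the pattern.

Bb4 G4 Db4

Taking 3-note groups, the heads are F#5, E5, D5: the pattern moves down a 2nd.
Extending down a 2nd: C5 → Bb4.
From Bb4 the exact shape gives Bb4 G4 Db4.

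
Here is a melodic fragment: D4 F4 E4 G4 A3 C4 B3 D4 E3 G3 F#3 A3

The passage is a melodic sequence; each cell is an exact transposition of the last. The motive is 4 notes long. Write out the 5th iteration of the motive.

The 4-note cells begin on D4, A3, E3 — each down a 4th from the last.
Extending down a 4th: B2 → F#2.
From F#2 the exact shape gives F#2 A2 G#2 B2.

F#2 A2 G#2 B2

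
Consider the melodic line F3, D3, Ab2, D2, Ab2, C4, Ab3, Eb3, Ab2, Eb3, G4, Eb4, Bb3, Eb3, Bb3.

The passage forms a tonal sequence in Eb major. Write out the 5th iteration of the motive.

Ab5 F5 C5 F4 C5

Taking 5-note groups, the heads are F3, C4, G4: the pattern moves up a 5th.
Extending up a 5th: D5 → Ab5.
Statement 5 starts on Ab5 and keeps the same diatonic contour: Ab5 F5 C5 F4 C5.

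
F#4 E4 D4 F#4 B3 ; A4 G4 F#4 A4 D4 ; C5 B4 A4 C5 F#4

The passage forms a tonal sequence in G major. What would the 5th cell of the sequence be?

G5 F#5 E5 G5 C5

Unit = 5 notes; the statements start on F#4, A4, C5, moving up a 3rd each time.
Continuing the starts: E5 → G5.
From G5 the diatonic shape gives G5 F#5 E5 G5 C5.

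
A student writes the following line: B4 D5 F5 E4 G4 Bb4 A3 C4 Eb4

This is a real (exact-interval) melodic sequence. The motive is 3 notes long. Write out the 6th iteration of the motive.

C2 Eb2 Gb2

The 3-note cells begin on B4, E4, A3 — each down a 5th from the last.
Carrying on: D3 → G2 → C2.
From C2 the exact shape gives C2 Eb2 Gb2.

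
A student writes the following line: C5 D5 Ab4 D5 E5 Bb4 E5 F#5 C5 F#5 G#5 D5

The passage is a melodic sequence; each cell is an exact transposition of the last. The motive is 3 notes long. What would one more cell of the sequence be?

The 3-note cells begin on C5, D5, E5, F#5 — each up a 2nd from the last.
Statement 5 starts on G#5 and keeps the same exact contour: G#5 A#5 E5.

G#5 A#5 E5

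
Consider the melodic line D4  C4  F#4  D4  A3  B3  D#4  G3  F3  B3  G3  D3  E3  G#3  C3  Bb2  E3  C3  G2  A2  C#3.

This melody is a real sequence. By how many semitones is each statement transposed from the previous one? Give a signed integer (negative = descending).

-7

Unit = 7 notes; the statements start on D4, G3, C3, moving down a 5th each time.
D4→G3 is 55 − 62 = -7 semitones.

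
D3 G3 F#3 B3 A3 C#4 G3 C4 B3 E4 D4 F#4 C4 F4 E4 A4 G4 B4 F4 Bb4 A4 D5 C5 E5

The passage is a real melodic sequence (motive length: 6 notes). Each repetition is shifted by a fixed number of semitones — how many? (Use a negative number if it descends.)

With a 6-note motive the entries are D3, G3, C4, F4, each up a 4th from the previous.
D3→G3 is 55 − 50 = 5 semitones.

5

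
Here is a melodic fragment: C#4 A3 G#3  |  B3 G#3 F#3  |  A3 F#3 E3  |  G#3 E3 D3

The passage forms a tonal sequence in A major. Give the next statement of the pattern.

Unit = 3 notes; the statements start on C#4, B3, A3, G#3, moving down a 2nd each time.
From F#3 the diatonic shape gives F#3 D3 C#3.

F#3 D3 C#3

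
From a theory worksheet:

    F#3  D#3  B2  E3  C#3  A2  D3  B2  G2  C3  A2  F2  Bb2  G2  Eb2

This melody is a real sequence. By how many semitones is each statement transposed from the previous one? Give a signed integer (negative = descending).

-2

Taking 3-note groups, the heads are F#3, E3, D3, C3, Bb2: the pattern moves down a 2nd.
F#3→E3 is 52 − 54 = -2 semitones.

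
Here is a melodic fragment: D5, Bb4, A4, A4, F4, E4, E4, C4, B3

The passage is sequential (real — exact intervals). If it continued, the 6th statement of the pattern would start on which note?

Unit = 3 notes; the statements start on D5, A4, E4, moving down a 4th each time.
Continuing: B3 → F#3 → C#3. Statement 6 starts on C#3.

C#3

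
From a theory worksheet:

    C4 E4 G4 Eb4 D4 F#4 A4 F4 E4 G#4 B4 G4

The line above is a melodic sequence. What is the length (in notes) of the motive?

Try groups of 4 (3 cells in 12 notes):
C4 E4 G4 Eb4 | D4 F#4 A4 F4 | E4 G#4 B4 G4
Each cell is the previous one up a 2nd — so the unit is 4 notes.

4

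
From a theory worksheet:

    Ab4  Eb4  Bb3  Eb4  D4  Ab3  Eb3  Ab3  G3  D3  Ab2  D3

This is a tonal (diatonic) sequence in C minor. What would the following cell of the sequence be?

C3 G2 D2 G2

The 4-note cells begin on Ab4, D4, G3 — each down a 5th from the last.
Statement 4 starts on C3 and keeps the same diatonic contour: C3 G2 D2 G2.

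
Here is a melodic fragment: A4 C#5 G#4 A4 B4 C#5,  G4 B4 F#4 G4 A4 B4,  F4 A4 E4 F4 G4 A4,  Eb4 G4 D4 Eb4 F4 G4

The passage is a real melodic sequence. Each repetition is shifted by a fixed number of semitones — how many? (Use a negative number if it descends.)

Taking 6-note groups, the heads are A4, G4, F4, Eb4: the pattern moves down a 2nd.
A4→G4 is 67 − 69 = -2 semitones.

-2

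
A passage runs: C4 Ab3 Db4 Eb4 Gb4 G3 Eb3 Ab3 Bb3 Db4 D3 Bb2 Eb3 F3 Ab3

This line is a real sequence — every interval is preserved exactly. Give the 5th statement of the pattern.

E2 C2 F2 G2 Bb2

Unit = 5 notes; the statements start on C4, G3, D3, moving down a 4th each time.
Continuing the starts: A2 → E2.
From E2 the exact shape gives E2 C2 F2 G2 Bb2.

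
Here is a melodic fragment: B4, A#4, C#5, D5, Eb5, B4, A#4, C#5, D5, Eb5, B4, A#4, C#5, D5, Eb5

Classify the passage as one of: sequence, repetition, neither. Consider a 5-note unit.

Each 5-note cell is identical (B4 A#4 C#5 D5 Eb5), restated at the same pitch.

repetition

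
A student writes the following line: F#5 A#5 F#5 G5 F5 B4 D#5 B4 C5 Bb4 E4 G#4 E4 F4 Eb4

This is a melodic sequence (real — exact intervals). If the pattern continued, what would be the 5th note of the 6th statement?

Gb2

Grouping in 5s, the 5th note of each cell is F5, Bb4, Eb4.
Carrying that down a 5th forward: Ab3 → Db3 → Gb2.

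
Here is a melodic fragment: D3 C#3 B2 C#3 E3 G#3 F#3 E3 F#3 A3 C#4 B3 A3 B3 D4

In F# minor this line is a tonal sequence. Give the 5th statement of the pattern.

B4 A4 G#4 A4 C#5

The 5-note cells begin on D3, G#3, C#4 — each up a 4th from the last.
Carrying on: F#4 → B4.
From B4 the diatonic shape gives B4 A4 G#4 A4 C#5.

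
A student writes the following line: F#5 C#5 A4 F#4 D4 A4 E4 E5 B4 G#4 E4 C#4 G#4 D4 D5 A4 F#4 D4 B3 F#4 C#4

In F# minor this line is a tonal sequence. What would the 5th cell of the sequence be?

Unit = 7 notes; the statements start on F#5, E5, D5, moving down a 2nd each time.
Carrying on: C#5 → B4.
From B4 the diatonic shape gives B4 F#4 D4 B3 G#3 D4 A3.

B4 F#4 D4 B3 G#3 D4 A3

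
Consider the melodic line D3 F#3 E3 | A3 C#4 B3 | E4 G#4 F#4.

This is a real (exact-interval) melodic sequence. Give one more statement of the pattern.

Unit = 3 notes; the statements start on D3, A3, E4, moving up a 5th each time.
So cell 4 is B4 D#5 C#5.

B4 D#5 C#5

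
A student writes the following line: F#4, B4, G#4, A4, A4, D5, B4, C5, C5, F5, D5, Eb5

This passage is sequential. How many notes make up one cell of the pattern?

12 notes total. Splitting into 3 groups of 4:
F#4 B4 G#4 A4 | A4 D5 B4 C5 | C5 F5 D5 Eb5
That's a consistent up a 3rd shift per cell, and no other grouping gives one.

4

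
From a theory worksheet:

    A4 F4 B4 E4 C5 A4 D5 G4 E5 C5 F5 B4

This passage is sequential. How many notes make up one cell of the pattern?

Try groups of 4 (3 cells in 12 notes):
A4 F4 B4 E4 | C5 A4 D5 G4 | E5 C5 F5 B4
Each cell is the previous one up a 3rd — so the unit is 4 notes.

4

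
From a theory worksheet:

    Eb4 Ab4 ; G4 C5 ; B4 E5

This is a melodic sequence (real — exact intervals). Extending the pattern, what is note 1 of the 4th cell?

Grouping in 2s, the 1st note of each cell is Eb4, G4, B4.
One more up a 3rd gives D#5.

D#5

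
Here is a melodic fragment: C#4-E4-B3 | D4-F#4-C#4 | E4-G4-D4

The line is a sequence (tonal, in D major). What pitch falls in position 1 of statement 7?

The unit is 3 notes. Position-1 pitches of the 3 shown cells: C#4, D4, E4.
Carrying that up a 2nd forward: F#4 → G4 → A4 → B4.

B4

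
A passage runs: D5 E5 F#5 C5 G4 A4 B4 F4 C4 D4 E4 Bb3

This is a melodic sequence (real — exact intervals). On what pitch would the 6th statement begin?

Taking 4-note groups, the heads are D5, G4, C4: the pattern moves down a 5th.
Extending the heads down a 5th: F3 → Bb2 → Eb2.

Eb2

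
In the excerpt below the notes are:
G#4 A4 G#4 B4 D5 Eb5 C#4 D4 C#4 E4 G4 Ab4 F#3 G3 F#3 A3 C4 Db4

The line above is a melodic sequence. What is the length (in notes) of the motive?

There are 18 notes; a 6-note unit gives 3 cells:
G#4 A4 G#4 B4 D5 Eb5 | C#4 D4 C#4 E4 G4 Ab4 | F#3 G3 F#3 A3 C4 Db4
That's a consistent down a 5th shift per cell, and no other grouping gives one.

6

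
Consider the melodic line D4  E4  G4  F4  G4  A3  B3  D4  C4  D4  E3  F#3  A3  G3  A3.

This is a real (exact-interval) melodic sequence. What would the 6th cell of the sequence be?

C#2 D#2 F#2 E2 F#2

Unit = 5 notes; the statements start on D4, A3, E3, moving down a 4th each time.
Extending down a 4th: B2 → F#2 → C#2.
So cell 6 is C#2 D#2 F#2 E2 F#2.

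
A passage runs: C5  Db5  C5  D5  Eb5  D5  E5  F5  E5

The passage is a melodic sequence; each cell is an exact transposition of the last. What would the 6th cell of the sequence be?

A#5 B5 A#5

Taking 3-note groups, the heads are C5, D5, E5: the pattern moves up a 2nd.
Extending up a 2nd: F#5 → G#5 → A#5.
From A#5 the exact shape gives A#5 B5 A#5.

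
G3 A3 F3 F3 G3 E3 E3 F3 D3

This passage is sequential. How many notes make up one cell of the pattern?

9 notes total. Splitting into 3 groups of 3:
G3 A3 F3 | F3 G3 E3 | E3 F3 D3
That's a consistent down a 2nd shift per cell, and no other grouping gives one.

3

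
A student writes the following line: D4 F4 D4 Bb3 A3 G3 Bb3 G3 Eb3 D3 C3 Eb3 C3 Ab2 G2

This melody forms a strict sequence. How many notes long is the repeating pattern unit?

5

15 notes total. Splitting into 3 groups of 5:
D4 F4 D4 Bb3 A3 | G3 Bb3 G3 Eb3 D3 | C3 Eb3 C3 Ab2 G2
Each cell is the previous one down a 5th — so the unit is 5 notes.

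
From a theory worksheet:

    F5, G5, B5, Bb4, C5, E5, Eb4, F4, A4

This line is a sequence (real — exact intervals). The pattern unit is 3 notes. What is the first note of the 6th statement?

Gb2

Unit = 3 notes; the statements start on F5, Bb4, Eb4, moving down a 5th each time.
Extending the heads down a 5th: Ab3 → Db3 → Gb2.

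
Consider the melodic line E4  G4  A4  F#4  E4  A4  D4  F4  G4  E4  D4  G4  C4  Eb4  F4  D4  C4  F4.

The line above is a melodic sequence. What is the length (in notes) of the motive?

6

18 notes total. Splitting into 3 groups of 6:
E4 G4 A4 F#4 E4 A4 | D4 F4 G4 E4 D4 G4 | C4 Eb4 F4 D4 C4 F4
Every group is a transposition down a 2nd of the one before; no shorter unit works.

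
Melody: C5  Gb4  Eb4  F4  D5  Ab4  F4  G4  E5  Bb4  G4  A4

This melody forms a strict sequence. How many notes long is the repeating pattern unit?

There are 12 notes; a 4-note unit gives 3 cells:
C5 Gb4 Eb4 F4 | D5 Ab4 F4 G4 | E5 Bb4 G4 A4
Each cell is the previous one up a 2nd — so the unit is 4 notes.

4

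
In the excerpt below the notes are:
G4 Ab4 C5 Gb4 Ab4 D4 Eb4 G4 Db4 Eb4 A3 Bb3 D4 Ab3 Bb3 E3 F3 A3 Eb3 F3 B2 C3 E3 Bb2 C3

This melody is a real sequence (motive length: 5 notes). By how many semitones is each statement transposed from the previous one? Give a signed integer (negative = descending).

With a 5-note motive the entries are G4, D4, A3, E3, B2, each down a 4th from the previous.
G4→D4 is 62 − 67 = -5 semitones.

-5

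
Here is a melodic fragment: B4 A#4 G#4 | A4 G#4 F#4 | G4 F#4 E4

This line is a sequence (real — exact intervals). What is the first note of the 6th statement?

The 3-note cells begin on B4, A4, G4 — each down a 2nd from the last.
Extending the heads down a 2nd: F4 → Eb4 → Db4.

Db4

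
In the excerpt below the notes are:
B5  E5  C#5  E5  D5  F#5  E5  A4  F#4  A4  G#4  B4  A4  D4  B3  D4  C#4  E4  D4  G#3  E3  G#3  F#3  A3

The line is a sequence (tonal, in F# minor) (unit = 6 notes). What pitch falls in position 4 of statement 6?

With 6-note cells, note 4 of each statement runs E5, A4, D4, G#3.
Carrying that down a 5th forward: C#3 → F#2.

F#2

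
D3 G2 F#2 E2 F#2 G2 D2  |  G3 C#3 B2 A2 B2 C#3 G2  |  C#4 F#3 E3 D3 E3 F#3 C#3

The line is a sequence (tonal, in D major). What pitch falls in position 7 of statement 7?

Grouping in 7s, the 7th note of each cell is D2, G2, C#3.
Each moves up a 4th. Continuing: F#3 → B3 → E4 → A4.

A4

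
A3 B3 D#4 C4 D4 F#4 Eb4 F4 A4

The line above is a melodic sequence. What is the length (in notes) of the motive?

There are 9 notes; a 3-note unit gives 3 cells:
A3 B3 D#4 | C4 D4 F#4 | Eb4 F4 A4
That's a consistent up a 3rd shift per cell, and no other grouping gives one.

3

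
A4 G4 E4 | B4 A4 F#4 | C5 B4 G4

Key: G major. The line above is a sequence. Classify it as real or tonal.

Every note is diatonic to G major.
Cell 1 has -2 semitones from note 1 to 2, but cell 3 has -1 — the interval quality changes while the contour stays the same, which is the hallmark of a tonal sequence.

tonal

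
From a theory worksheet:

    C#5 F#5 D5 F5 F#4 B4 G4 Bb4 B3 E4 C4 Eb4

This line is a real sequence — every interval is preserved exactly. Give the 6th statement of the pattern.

D2 G2 Eb2 Gb2

Taking 4-note groups, the heads are C#5, F#4, B3: the pattern moves down a 5th.
Carrying on: E3 → A2 → D2.
So cell 6 is D2 G2 Eb2 Gb2.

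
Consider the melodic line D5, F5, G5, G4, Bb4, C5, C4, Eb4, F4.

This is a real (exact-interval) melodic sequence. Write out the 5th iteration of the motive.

Taking 3-note groups, the heads are D5, G4, C4: the pattern moves down a 5th.
Continuing the starts: F3 → Bb2.
Statement 5 starts on Bb2 and keeps the same exact contour: Bb2 Db3 Eb3.

Bb2 Db3 Eb3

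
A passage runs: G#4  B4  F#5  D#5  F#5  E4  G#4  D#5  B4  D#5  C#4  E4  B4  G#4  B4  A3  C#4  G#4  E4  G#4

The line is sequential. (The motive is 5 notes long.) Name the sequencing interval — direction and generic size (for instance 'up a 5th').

down a 3rd

The 5-note cells begin on G#4, E4, C#4, A3 — each down a 3rd from the last.
From G#4 to E4: down a 3rd.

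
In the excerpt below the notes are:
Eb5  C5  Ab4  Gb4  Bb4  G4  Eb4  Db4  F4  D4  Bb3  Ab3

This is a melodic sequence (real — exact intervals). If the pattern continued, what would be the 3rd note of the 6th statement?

G2

With 4-note cells, note 3 of each statement runs Ab4, Eb4, Bb3.
Extending down a 4th: F3 → C3 → G2.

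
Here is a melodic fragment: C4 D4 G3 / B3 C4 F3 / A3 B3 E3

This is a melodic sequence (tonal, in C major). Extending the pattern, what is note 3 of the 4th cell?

D3

With 3-note cells, note 3 of each statement runs G3, F3, E3.
Each moves down a 2nd; the next is D3.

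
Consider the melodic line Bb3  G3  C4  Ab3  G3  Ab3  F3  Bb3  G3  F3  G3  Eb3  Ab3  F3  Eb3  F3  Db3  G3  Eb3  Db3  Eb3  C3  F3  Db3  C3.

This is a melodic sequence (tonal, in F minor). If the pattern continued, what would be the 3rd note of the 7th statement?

Db3

Grouping in 5s, the 3rd note of each cell is C4, Bb3, Ab3, G3, F3.
Extending down a 2nd: Eb3 → Db3.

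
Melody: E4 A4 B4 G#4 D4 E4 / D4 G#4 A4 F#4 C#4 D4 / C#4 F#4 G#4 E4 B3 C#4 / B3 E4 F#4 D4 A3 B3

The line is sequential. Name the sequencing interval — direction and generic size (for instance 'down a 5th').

Taking 6-note groups, the heads are E4, D4, C#4, B3: the pattern moves down a 2nd.
From E4 to D4: down a 2nd.

down a 2nd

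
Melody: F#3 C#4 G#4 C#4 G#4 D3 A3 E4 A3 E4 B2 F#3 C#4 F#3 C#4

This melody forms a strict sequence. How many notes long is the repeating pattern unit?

There are 15 notes; a 5-note unit gives 3 cells:
F#3 C#4 G#4 C#4 G#4 | D3 A3 E4 A3 E4 | B2 F#3 C#4 F#3 C#4
Each cell is the previous one down a 3rd — so the unit is 5 notes.

5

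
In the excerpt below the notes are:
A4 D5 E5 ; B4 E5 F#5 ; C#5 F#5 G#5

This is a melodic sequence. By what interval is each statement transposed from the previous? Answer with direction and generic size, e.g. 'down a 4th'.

Unit = 3 notes; the statements start on A4, B4, C#5, moving up a 2nd each time.
From A4 to B4: up a 2nd.

up a 2nd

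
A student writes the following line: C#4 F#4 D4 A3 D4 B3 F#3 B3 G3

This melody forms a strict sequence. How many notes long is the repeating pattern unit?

3

9 notes total. Splitting into 3 groups of 3:
C#4 F#4 D4 | A3 D4 B3 | F#3 B3 G3
Each cell is the previous one down a 3rd — so the unit is 3 notes.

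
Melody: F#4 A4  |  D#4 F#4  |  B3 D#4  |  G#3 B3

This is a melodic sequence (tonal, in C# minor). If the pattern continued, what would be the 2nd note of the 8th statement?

With 2-note cells, note 2 of each statement runs A4, F#4, D#4, B3.
Carrying that down a 3rd forward: G#3 → E3 → C#3 → A2.

A2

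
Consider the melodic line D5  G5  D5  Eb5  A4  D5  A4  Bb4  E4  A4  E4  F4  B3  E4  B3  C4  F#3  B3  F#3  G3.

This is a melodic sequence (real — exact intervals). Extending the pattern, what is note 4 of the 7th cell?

Grouping in 4s, the 4th note of each cell is Eb5, Bb4, F4, C4, G3.
Extending down a 4th: D3 → A2.

A2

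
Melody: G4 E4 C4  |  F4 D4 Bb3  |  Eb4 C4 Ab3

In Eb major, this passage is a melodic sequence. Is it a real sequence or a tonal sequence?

Each cell has the same semitone pattern (-3, -4) — intervals are preserved exactly.
And E4 lies outside Eb major, so the sequence is real rather than tonal.

real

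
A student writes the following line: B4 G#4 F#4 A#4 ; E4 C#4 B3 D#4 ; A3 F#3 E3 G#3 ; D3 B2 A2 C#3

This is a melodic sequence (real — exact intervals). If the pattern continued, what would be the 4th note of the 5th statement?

Grouping in 4s, the 4th note of each cell is A#4, D#4, G#3, C#3.
From C#3, down a 5th gives F#2.

F#2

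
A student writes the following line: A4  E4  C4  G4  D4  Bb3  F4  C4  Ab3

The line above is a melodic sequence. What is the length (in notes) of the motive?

There are 9 notes; a 3-note unit gives 3 cells:
A4 E4 C4 | G4 D4 Bb3 | F4 C4 Ab3
That's a consistent down a 2nd shift per cell, and no other grouping gives one.

3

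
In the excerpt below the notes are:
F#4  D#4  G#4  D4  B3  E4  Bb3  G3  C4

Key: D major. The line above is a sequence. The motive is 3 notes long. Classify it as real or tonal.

real

Each cell has the same semitone pattern (-3, 5) — intervals are preserved exactly.
And D#4 lies outside D major, so the sequence is real rather than tonal.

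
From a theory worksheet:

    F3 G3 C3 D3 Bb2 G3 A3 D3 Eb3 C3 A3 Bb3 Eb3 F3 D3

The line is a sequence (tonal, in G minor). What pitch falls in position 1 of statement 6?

D4

The unit is 5 notes. Position-1 pitches of the 3 shown cells: F3, G3, A3.
Carrying that up a 2nd forward: Bb3 → C4 → D4.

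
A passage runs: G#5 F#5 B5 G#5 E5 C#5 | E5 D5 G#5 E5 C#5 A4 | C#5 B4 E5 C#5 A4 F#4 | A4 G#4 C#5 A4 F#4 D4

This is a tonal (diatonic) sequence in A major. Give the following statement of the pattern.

With a 6-note motive the entries are G#5, E5, C#5, A4, each down a 3rd from the previous.
So cell 5 is F#4 E4 A4 F#4 D4 B3.

F#4 E4 A4 F#4 D4 B3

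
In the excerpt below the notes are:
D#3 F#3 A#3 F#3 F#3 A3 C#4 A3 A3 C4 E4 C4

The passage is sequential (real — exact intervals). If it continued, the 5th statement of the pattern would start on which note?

Eb4

With a 4-note motive the entries are D#3, F#3, A3, each up a 3rd from the previous.
Extending the heads up a 3rd: C4 → Eb4.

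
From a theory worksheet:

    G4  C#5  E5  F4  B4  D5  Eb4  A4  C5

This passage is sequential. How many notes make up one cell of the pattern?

3

There are 9 notes; a 3-note unit gives 3 cells:
G4 C#5 E5 | F4 B4 D5 | Eb4 A4 C5
Each cell is the previous one down a 2nd — so the unit is 3 notes.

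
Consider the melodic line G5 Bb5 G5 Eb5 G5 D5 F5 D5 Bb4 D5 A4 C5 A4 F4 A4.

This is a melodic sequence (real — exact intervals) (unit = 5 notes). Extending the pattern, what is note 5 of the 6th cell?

F#3

Grouping in 5s, the 5th note of each cell is G5, D5, A4.
Carrying that down a 4th forward: E4 → B3 → F#3.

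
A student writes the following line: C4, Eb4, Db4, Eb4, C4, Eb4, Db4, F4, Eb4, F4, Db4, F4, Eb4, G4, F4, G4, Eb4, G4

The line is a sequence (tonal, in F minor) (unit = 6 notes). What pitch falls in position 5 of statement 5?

G4

The unit is 6 notes. Position-5 pitches of the 3 shown cells: C4, Db4, Eb4.
Extending up a 2nd: F4 → G4.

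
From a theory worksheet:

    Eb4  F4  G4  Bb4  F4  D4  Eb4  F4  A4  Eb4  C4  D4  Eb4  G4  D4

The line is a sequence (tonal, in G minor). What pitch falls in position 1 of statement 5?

A3

The unit is 5 notes. Position-1 pitches of the 3 shown cells: Eb4, D4, C4.
Carrying that down a 2nd forward: Bb3 → A3.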